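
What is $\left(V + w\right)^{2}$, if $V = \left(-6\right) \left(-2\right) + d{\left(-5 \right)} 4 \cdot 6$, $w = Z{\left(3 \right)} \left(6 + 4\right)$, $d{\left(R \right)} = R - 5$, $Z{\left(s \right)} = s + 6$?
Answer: $19044$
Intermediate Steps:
$Z{\left(s \right)} = 6 + s$
$d{\left(R \right)} = -5 + R$ ($d{\left(R \right)} = R - 5 = -5 + R$)
$w = 90$ ($w = \left(6 + 3\right) \left(6 + 4\right) = 9 \cdot 10 = 90$)
$V = -228$ ($V = \left(-6\right) \left(-2\right) + \left(-5 - 5\right) 4 \cdot 6 = 12 + \left(-10\right) 4 \cdot 6 = 12 - 240 = -228$)
$\left(V + w\right)^{2} = \left(-228 + 90\right)^{2} = \left(-138\right)^{2} = 19044$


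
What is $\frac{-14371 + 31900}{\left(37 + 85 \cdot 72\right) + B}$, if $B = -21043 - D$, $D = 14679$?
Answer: $- \frac{5843}{9855} \approx -0.5929$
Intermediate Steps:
$B = -35722$ ($B = -21043 - 14679 = -35722$)
$\frac{-14371 + 31900}{\left(37 + 85 \cdot 72\right) + B} = \frac{-14371 + 31900}{\left(37 + 85 \cdot 72\right) - 35722} = \frac{17529}{\left(37 + 6120\right) - 35722} = \frac{17529}{6157 - 35722} = \frac{17529}{-29565} = 17529 \left(- \frac{1}{29565}\right) = - \frac{5843}{9855}$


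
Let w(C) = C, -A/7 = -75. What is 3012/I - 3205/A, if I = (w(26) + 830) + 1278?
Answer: -525817/112035 ≈ -4.6933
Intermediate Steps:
A = 525 (A = -7*(-75) = 525)
I = 2134 (I = (26 + 830) + 1278 = 856 + 1278 = 2134)
3012/I - 3205/A = 3012/2134 - 3205/525 = 3012*(1/2134) - 3205*1/525 = 1506/1067 - 641/105 = -525817/112035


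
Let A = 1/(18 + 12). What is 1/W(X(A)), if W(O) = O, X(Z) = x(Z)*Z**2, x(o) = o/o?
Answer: 900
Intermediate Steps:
A = 1/30 ≈ 0.033333
x(o) = 1
X(Z) = Z**2 (X(Z) = 1*Z**2 = Z**2)
1/W(X(A)) = 1/((1/30)**2) = 1/(1/900) = 900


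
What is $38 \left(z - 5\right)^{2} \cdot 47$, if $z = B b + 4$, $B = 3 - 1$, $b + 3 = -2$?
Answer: $216106$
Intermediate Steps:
$b = -5$ ($b = -3 - 2 = -5$)
$B = 2$ ($B = 3 - 1 = 2$)
$z = -6$ ($z = 2 \left(-5\right) + 4 = -10 + 4 = -6$)
$38 \left(z - 5\right)^{2} \cdot 47 = 38 \left(-6 - 5\right)^{2} \cdot 47 = 38 \left(-11\right)^{2} \cdot 47 = 38 \cdot 121 \cdot 47 = 4598 \cdot 47 = 216106$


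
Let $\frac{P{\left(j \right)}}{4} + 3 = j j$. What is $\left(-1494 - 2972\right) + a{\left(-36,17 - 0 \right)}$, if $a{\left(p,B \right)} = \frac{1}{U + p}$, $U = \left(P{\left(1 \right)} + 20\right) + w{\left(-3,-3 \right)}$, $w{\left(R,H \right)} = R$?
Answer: $- \frac{120583}{27} \approx -4466.0$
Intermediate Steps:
$P{\left(j \right)} = -12 + 4 j^{2}$ ($P{\left(j \right)} = -12 + 4 j j = -12 + 4 j^{2}$)
$U = 9$ ($U = \left(\left(-12 + 4 \cdot 1^{2}\right) + 20\right) - 3 = \left(\left(-12 + 4 \cdot 1\right) + 20\right) - 3 = \left(\left(-12 + 4\right) + 20\right) - 3 = \left(-8 + 20\right) - 3 = 12 - 3 = 9$)
$a{\left(p,B \right)} = \frac{1}{9 + p}$
$\left(-1494 - 2972\right) + a{\left(-36,17 - 0 \right)} = \left(-1494 - 2972\right) + \frac{1}{9 - 36} = -4466 + \frac{1}{-27} = -4466 - \frac{1}{27} = - \frac{120583}{27}$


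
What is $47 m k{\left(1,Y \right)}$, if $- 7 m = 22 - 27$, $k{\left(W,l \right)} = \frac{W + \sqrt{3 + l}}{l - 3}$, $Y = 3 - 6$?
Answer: $- \frac{235}{42} \approx -5.5952$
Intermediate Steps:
$Y = -3$ ($Y = 3 - 6 = -3$)
$k{\left(W,l \right)} = \frac{W + \sqrt{3 + l}}{-3 + l}$
$m = \frac{5}{7}$ ($m = - \frac{22 - 27}{7} = \left(- \frac{1}{7}\right) \left(-5\right) = \frac{5}{7} \approx 0.71429$)
$47 m k{\left(1,Y \right)} = 47 \cdot \frac{5}{7} \frac{1 + \sqrt{3 - 3}}{-3 - 3} = \frac{235 \frac{1 + \sqrt{0}}{-6}}{7} = \frac{235 \left(- \frac{1 + 0}{6}\right)}{7} = \frac{235 \left(\left(- \frac{1}{6}\right) 1\right)}{7} = \frac{235}{7} \left(- \frac{1}{6}\right) = - \frac{235}{42}$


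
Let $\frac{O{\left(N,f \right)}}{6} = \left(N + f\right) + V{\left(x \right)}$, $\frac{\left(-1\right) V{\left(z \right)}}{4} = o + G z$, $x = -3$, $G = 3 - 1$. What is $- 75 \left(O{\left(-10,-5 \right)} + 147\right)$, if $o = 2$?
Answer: $-11475$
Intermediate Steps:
$G = 2$ ($G = 3 - 1 = 2$)
$V{\left(z \right)} = -8 - 8 z$ ($V{\left(z \right)} = - 4 \left(2 + 2 z\right) = -8 - 8 z$)
$O{\left(N,f \right)} = 96 + 6 N + 6 f$ ($O{\left(N,f \right)} = 6 \left(\left(N + f\right) - -16\right) = 6 \left(\left(N + f\right) + \left(-8 + 24\right)\right) = 6 \left(\left(N + f\right) + 16\right) = 6 \left(16 + N + f\right) = 96 + 6 N + 6 f$)
$- 75 \left(O{\left(-10,-5 \right)} + 147\right) = - 75 \left(\left(96 + 6 \left(-10\right) + 6 \left(-5\right)\right) + 147\right) = - 75 \left(\left(96 - 60 - 30\right) + 147\right) = - 75 \left(6 + 147\right) = \left(-75\right) 153 = -11475$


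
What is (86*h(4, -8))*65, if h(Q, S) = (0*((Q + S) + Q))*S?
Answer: 0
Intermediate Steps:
h(Q, S) = 0 (h(Q, S) = (0*(S + 2*Q))*S = 0*S = 0)
(86*h(4, -8))*65 = (86*0)*65 = 0*65 = 0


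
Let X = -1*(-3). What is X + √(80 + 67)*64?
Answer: 3 + 448*√3 ≈ 778.96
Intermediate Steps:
X = 3
X + √(80 + 67)*64 = 3 + √(80 + 67)*64 = 3 + √147*64 = 3 + (7*√3)*64 = 3 + 448*√3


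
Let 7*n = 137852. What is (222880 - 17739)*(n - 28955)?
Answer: -13299906453/7 ≈ -1.9000e+9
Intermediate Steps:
n = 137852/7 (n = (1/7)*137852 = 137852/7 ≈ 19693.)
(222880 - 17739)*(n - 28955) = (222880 - 17739)*(137852/7 - 28955) = 205141*(-64833/7) = -13299906453/7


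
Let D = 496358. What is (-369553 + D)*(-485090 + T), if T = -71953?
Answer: -70635837615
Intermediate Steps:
(-369553 + D)*(-485090 + T) = (-369553 + 496358)*(-485090 - 71953) = 126805*(-557043) = -70635837615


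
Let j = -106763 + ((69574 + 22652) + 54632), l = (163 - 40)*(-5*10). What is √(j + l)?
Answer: √33945 ≈ 184.24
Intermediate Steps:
l = -6150 (l = 123*(-50) = -6150)
j = 40095 (j = -106763 + (92226 + 54632) = -106763 + 146858 = 40095)
√(j + l) = √(40095 - 6150) = √33945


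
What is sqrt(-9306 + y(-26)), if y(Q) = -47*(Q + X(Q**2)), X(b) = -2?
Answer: I*sqrt(7990) ≈ 89.387*I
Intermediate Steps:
y(Q) = 94 - 47*Q (y(Q) = -47*(Q - 2) = -47*(-2 + Q) = 94 - 47*Q)
sqrt(-9306 + y(-26)) = sqrt(-9306 + (94 - 47*(-26))) = sqrt(-9306 + (94 + 1222)) = sqrt(-9306 + 1316) = sqrt(-7990) = I*sqrt(7990)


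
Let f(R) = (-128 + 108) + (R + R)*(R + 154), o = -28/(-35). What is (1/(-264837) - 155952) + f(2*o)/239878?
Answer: -123842592556630637/794107123575 ≈ -1.5595e+5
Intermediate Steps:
o = ⅘ (o = -28*(-1/35) = ⅘ ≈ 0.80000)
f(R) = -20 + 2*R*(154 + R) (f(R) = -20 + (2*R)*(154 + R) = -20 + 2*R*(154 + R))
(1/(-264837) - 155952) + f(2*o)/239878 = (1/(-264837) - 155952) + (-20 + 2*(2*(⅘))² + 308*(2*(⅘)))/239878 = (-1/264837 - 155952) + (-20 + 2*(8/5)² + 308*(8/5))*(1/239878) = -41301859825/264837 + (-20 + 2*(64/25) + 2464/5)*(1/239878) = -41301859825/264837 + (-20 + 128/25 + 2464/5)*(1/239878) = -41301859825/264837 + (11948/25)*(1/239878) = -41301859825/264837 + 5974/2998475 = -123842592556630637/794107123575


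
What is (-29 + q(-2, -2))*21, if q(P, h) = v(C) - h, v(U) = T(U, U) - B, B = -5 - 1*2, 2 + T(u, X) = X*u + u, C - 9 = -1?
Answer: 1050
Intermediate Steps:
C = 8 (C = 9 - 1 = 8)
T(u, X) = -2 + u + X*u (T(u, X) = -2 + (X*u + u) = -2 + (u + X*u) = -2 + u + X*u)
B = -7 (B = -5 - 2 = -7)
v(U) = 5 + U + U² (v(U) = (-2 + U + U*U) - 1*(-7) = (-2 + U + U²) + 7 = 5 + U + U²)
q(P, h) = 77 - h (q(P, h) = (5 + 8 + 8²) - h = (5 + 8 + 64) - h = 77 - h)
(-29 + q(-2, -2))*21 = (-29 + (77 - 1*(-2)))*21 = (-29 + (77 + 2))*21 = (-29 + 79)*21 = 50*21 = 1050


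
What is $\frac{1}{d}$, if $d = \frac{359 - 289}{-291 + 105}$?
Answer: $- \frac{93}{35} \approx -2.6571$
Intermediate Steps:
$d = - \frac{35}{93}$ ($d = \frac{70}{-186} = 70 \left(- \frac{1}{186}\right) = - \frac{35}{93} \approx -0.37634$)
$\frac{1}{d} = \frac{1}{- \frac{35}{93}} = - \frac{93}{35}$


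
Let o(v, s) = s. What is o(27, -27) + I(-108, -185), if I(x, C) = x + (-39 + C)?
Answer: -359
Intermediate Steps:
I(x, C) = -39 + C + x
o(27, -27) + I(-108, -185) = -27 + (-39 - 185 - 108) = -27 - 332 = -359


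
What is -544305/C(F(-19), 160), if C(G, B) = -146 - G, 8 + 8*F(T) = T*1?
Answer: 4354440/1141 ≈ 3816.3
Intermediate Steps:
F(T) = -1 + T/8 (F(T) = -1 + (T*1)/8 = -1 + T/8)
-544305/C(F(-19), 160) = -544305/(-146 - (-1 + (⅛)*(-19))) = -544305/(-146 - (-1 - 19/8)) = -544305/(-146 - 1*(-27/8)) = -544305/(-146 + 27/8) = -544305/(-1141/8) = -544305*(-8/1141) = 4354440/1141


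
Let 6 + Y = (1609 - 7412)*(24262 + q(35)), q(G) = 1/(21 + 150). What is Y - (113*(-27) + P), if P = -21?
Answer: -24074979523/171 ≈ -1.4079e+8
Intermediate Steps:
q(G) = 1/171
Y = -24075504835/171 (Y = -6 + (1609 - 7412)*(24262 + 1/171) = -6 - 5803*4148803/171 = -6 - 24075503809/171 = -24075504835/171 ≈ -1.4079e+8)
Y - (113*(-27) + P) = -24075504835/171 - (113*(-27) - 21) = -24075504835/171 - (-3051 - 21) = -24075504835/171 - 1*(-3072) = -24075504835/171 + 3072 = -24074979523/171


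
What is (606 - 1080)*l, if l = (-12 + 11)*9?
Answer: 4266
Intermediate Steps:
l = -9 (l = -1*9 = -9)
(606 - 1080)*l = (606 - 1080)*(-9) = -474*(-9) = 4266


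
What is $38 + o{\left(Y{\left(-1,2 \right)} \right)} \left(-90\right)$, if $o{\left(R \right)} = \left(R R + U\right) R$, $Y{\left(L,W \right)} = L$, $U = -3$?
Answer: $-142$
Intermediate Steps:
$o{\left(R \right)} = R \left(-3 + R^{2}\right)$ ($o{\left(R \right)} = \left(R R - 3\right) R = \left(R^{2} - 3\right) R = \left(-3 + R^{2}\right) R = R \left(-3 + R^{2}\right)$)
$38 + o{\left(Y{\left(-1,2 \right)} \right)} \left(-90\right) = 38 + - (-3 + \left(-1\right)^{2}) \left(-90\right) = 38 + - (-3 + 1) \left(-90\right) = 38 + \left(-1\right) \left(-2\right) \left(-90\right) = 38 + 2 \left(-90\right) = 38 - 180 = -142$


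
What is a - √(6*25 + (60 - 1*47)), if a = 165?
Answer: 165 - √163 ≈ 152.23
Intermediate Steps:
a - √(6*25 + (60 - 1*47)) = 165 - √(6*25 + (60 - 1*47)) = 165 - √(150 + (60 - 47)) = 165 - √(150 + 13) = 165 - √163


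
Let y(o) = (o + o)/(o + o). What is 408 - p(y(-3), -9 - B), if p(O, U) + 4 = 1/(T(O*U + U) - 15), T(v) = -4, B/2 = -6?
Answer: 7829/19 ≈ 412.05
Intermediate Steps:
B = -12 (B = 2*(-6) = -12)
y(o) = 1 (y(o) = (2*o)/((2*o)) = (2*o)*(1/(2*o)) = 1)
p(O, U) = -77/19 (p(O, U) = -4 + 1/(-4 - 15) = -4 + 1/(-19) = -4 - 1/19 = -77/19)
408 - p(y(-3), -9 - B) = 408 - 1*(-77/19) = 408 + 77/19 = 7829/19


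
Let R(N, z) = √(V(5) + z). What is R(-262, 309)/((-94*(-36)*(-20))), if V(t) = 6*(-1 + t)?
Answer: -√37/22560 ≈ -0.00026963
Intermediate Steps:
V(t) = -6 + 6*t
R(N, z) = √(24 + z) (R(N, z) = √((-6 + 6*5) + z) = √((-6 + 30) + z) = √(24 + z))
R(-262, 309)/((-94*(-36)*(-20))) = √(24 + 309)/((-94*(-36)*(-20))) = √333/((3384*(-20))) = (3*√37)/(-67680) = (3*√37)*(-1/67680) = -√37/22560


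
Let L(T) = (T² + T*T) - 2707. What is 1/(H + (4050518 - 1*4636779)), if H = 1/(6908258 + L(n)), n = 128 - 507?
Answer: -7192833/4216877467412 ≈ -1.7057e-6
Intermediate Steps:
n = -379
L(T) = -2707 + 2*T² (L(T) = (T² + T²) - 2707 = 2*T² - 2707 = -2707 + 2*T²)
H = 1/7192833 (H = 1/(6908258 + (-2707 + 2*(-379)²)) = 1/(6908258 + (-2707 + 2*143641)) = 1/(6908258 + (-2707 + 287282)) = 1/(6908258 + 284575) = 1/7192833 ≈ 1.3903e-7)
1/(H + (4050518 - 1*4636779)) = 1/(1/7192833 + (4050518 - 1*4636779)) = 1/(1/7192833 + (4050518 - 4636779)) = 1/(1/7192833 - 586261) = 1/(-4216877467412/7192833) = -7192833/4216877467412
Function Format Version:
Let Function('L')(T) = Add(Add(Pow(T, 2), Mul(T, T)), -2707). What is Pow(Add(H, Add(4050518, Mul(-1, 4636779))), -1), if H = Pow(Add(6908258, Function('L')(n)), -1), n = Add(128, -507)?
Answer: Rational(-7192833, 4216877467412) ≈ -1.7057e-6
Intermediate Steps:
n = -379
Function('L')(T) = Add(-2707, Mul(2, Pow(T, 2))) (Function('L')(T) = Add(Add(Pow(T, 2), Pow(T, 2)), -2707) = Add(Mul(2, Pow(T, 2)), -2707) = Add(-2707, Mul(2, Pow(T, 2))))
H = Rational(1, 7192833) (H = Pow(Add(6908258, Add(-2707, Mul(2, Pow(-379, 2)))), -1) = Pow(Add(6908258, Add(-2707, Mul(2, 143641))), -1) = Pow(Add(6908258, Add(-2707, 287282)), -1) = Pow(Add(6908258, 284575), -1) = Pow(7192833, -1) = Rational(1, 7192833) ≈ 1.3903e-7)
Pow(Add(H, Add(4050518, Mul(-1, 4636779))), -1) = Pow(Add(Rational(1, 7192833), Add(4050518, Mul(-1, 4636779))), -1) = Pow(Add(Rational(1, 7192833), Add(4050518, -4636779)), -1) = Pow(Add(Rational(1, 7192833), -586261), -1) = Pow(Rational(-4216877467412, 7192833), -1) = Rational(-7192833, 4216877467412)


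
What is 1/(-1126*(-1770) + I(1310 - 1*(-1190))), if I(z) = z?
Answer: 1/1995520 ≈ 5.0112e-7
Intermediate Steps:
1/(-1126*(-1770) + I(1310 - 1*(-1190))) = 1/(-1126*(-1770) + (1310 - 1*(-1190))) = 1/(1993020 + (1310 + 1190)) = 1/(1993020 + 2500) = 1/1995520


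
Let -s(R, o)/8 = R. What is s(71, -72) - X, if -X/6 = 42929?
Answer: 257006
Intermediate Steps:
X = -257574 (X = -6*42929 = -257574)
s(R, o) = -8*R
s(71, -72) - X = -8*71 - 1*(-257574) = -568 + 257574 = 257006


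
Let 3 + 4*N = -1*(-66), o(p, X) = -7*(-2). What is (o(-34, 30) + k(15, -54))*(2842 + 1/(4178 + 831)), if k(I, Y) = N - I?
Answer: 839899161/20036 ≈ 41920.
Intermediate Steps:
o(p, X) = 14
N = 63/4 (N = -3/4 + (-1*(-66))/4 = -3/4 + (1/4)*66 = -3/4 + 33/2 = 63/4 ≈ 15.750)
k(I, Y) = 63/4 - I
(o(-34, 30) + k(15, -54))*(2842 + 1/(4178 + 831)) = (14 + (63/4 - 1*15))*(2842 + 1/(4178 + 831)) = (14 + (63/4 - 15))*(2842 + 1/5009) = (14 + 3/4)*(2842 + 1/5009) = (59/4)*(14235579/5009) = 839899161/20036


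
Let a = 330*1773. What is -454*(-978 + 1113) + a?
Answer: 523800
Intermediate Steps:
a = 585090
-454*(-978 + 1113) + a = -454*(-978 + 1113) + 585090 = -454*135 + 585090 = -61290 + 585090 = 523800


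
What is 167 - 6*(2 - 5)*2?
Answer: 203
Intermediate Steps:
167 - 6*(2 - 5)*2 = 167 - 6*(-3*2) = 167 - 6*(-6) = 167 - 1*(-36) = 167 + 36 = 203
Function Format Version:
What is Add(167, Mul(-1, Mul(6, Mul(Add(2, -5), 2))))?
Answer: 203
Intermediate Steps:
Add(167, Mul(-1, Mul(6, Mul(Add(2, -5), 2)))) = Add(167, Mul(-1, Mul(6, Mul(-3, 2)))) = Add(167, Mul(-1, Mul(6, -6))) = Add(167, Mul(-1, -36)) = Add(167, 36) = 203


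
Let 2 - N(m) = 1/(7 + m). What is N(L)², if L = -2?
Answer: 81/25 ≈ 3.2400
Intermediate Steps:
N(m) = 2 - 1/(7 + m)
N(L)² = ((13 + 2*(-2))/(7 - 2))² = ((13 - 4)/5)² = ((⅕)*9)² = (9/5)² = 81/25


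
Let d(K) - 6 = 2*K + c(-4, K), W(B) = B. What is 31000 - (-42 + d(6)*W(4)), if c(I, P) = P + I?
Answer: 30962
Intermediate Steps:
c(I, P) = I + P
d(K) = 2 + 3*K (d(K) = 6 + (2*K + (-4 + K)) = 6 + (-4 + 3*K) = 2 + 3*K)
31000 - (-42 + d(6)*W(4)) = 31000 - (-42 + (2 + 3*6)*4) = 31000 - (-42 + (2 + 18)*4) = 31000 - (-42 + 20*4) = 31000 - (-42 + 80) = 31000 - 1*38 = 31000 - 38 = 30962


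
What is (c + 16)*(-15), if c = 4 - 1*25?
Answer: 75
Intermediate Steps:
c = -21 (c = 4 - 25 = -21)
(c + 16)*(-15) = (-21 + 16)*(-15) = -5*(-15) = 75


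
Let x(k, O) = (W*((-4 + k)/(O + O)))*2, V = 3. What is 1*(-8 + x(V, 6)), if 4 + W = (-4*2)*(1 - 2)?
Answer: -26/3 ≈ -8.6667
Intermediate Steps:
W = 4 (W = -4 + (-4*2)*(1 - 2) = -4 - 8*(-1) = -4 + 8 = 4)
x(k, O) = 4*(-4 + k)/O (x(k, O) = (4*((-4 + k)/(O + O)))*2 = (4*((-4 + k)/((2*O))))*2 = (4*((-4 + k)*(1/(2*O))))*2 = (4*((-4 + k)/(2*O)))*2 = (2*(-4 + k)/O)*2 = 4*(-4 + k)/O)
1*(-8 + x(V, 6)) = 1*(-8 + 4*(-4 + 3)/6) = 1*(-8 + 4*(⅙)*(-1)) = 1*(-8 - ⅔) = 1*(-26/3) = -26/3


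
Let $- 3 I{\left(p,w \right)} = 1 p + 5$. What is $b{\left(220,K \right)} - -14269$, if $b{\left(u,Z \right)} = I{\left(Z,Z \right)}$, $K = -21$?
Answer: $\frac{42823}{3} \approx 14274.0$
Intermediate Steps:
$I{\left(p,w \right)} = - \frac{5}{3} - \frac{p}{3}$ ($I{\left(p,w \right)} = - \frac{1 p + 5}{3} = - \frac{p + 5}{3} = - \frac{5 + p}{3} = - \frac{5}{3} - \frac{p}{3}$)
$b{\left(u,Z \right)} = - \frac{5}{3} - \frac{Z}{3}$
$b{\left(220,K \right)} - -14269 = \left(- \frac{5}{3} - -7\right) - -14269 = \left(- \frac{5}{3} + 7\right) + 14269 = \frac{16}{3} + 14269 = \frac{42823}{3}$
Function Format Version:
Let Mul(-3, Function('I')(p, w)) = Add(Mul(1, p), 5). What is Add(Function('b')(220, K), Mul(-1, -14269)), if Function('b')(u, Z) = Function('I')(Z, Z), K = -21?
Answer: Rational(42823, 3) ≈ 14274.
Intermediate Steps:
Function('I')(p, w) = Add(Rational(-5, 3), Mul(Rational(-1, 3), p)) (Function('I')(p, w) = Mul(Rational(-1, 3), Add(Mul(1, p), 5)) = Mul(Rational(-1, 3), Add(p, 5)) = Mul(Rational(-1, 3), Add(5, p)) = Add(Rational(-5, 3), Mul(Rational(-1, 3), p)))
Function('b')(u, Z) = Add(Rational(-5, 3), Mul(Rational(-1, 3), Z))
Add(Function('b')(220, K), Mul(-1, -14269)) = Add(Add(Rational(-5, 3), Mul(Rational(-1, 3), -21)), Mul(-1, -14269)) = Add(Add(Rational(-5, 3), 7), 14269) = Add(Rational(16, 3), 14269) = Rational(42823, 3)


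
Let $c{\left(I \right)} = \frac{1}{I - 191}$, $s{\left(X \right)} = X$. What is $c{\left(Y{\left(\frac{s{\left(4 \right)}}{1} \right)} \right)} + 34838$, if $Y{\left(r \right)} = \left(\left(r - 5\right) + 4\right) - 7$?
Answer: $\frac{6793409}{195} \approx 34838.0$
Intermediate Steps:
$Y{\left(r \right)} = -8 + r$ ($Y{\left(r \right)} = \left(\left(-5 + r\right) + 4\right) - 7 = \left(-1 + r\right) - 7 = -8 + r$)
$c{\left(I \right)} = \frac{1}{-191 + I}$ ($c{\left(I \right)} = \frac{1}{I - 191} = \frac{1}{-191 + I}$)
$c{\left(Y{\left(\frac{s{\left(4 \right)}}{1} \right)} \right)} + 34838 = \frac{1}{-191 - \left(8 - \frac{4}{1}\right)} + 34838 = \frac{1}{-191 + \left(-8 + 4 \cdot 1\right)} + 34838 = \frac{1}{-191 + \left(-8 + 4\right)} + 34838 = \frac{1}{-191 - 4} + 34838 = \frac{1}{-195} + 34838 = - \frac{1}{195} + 34838 = \frac{6793409}{195}$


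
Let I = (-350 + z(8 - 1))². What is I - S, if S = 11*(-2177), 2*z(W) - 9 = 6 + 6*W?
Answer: 509237/4 ≈ 1.2731e+5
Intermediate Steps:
z(W) = 15/2 + 3*W (z(W) = 9/2 + (6 + 6*W)/2 = 9/2 + (3 + 3*W) = 15/2 + 3*W)
I = 413449/4 (I = (-350 + (15/2 + 3*(8 - 1)))² = (-350 + (15/2 + 3*7))² = (-350 + (15/2 + 21))² = (-350 + 57/2)² = (-643/2)² = 413449/4 ≈ 1.0336e+5)
S = -23947
I - S = 413449/4 - 1*(-23947) = 413449/4 + 23947 = 509237/4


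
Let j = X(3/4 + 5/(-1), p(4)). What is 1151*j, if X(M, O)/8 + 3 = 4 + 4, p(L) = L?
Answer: 46040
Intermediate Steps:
X(M, O) = 40 (X(M, O) = -24 + 8*(4 + 4) = -24 + 8*8 = -24 + 64 = 40)
j = 40
1151*j = 1151*40 = 46040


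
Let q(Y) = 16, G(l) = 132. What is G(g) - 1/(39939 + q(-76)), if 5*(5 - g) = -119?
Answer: 5274059/39955 ≈ 132.00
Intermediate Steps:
g = 144/5 (g = 5 - ⅕*(-119) = 5 + 119/5 = 144/5 ≈ 28.800)
G(g) - 1/(39939 + q(-76)) = 132 - 1/(39939 + 16) = 132 - 1/39955 = 5274059/39955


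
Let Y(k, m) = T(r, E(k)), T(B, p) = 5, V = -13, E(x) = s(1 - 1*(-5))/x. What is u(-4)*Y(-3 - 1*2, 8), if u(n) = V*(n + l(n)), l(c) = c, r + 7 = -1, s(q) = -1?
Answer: 520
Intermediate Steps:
r = -8 (r = -7 - 1 = -8)
E(x) = -1/x
Y(k, m) = 5
u(n) = -26*n (u(n) = -13*(n + n) = -26*n)
u(-4)*Y(-3 - 1*2, 8) = -26*(-4)*5 = 104*5 = 520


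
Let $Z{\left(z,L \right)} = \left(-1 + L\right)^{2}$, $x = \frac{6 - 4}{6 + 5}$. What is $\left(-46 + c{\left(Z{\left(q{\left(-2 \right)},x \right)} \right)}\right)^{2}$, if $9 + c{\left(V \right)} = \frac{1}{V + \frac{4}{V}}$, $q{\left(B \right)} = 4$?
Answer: $\frac{12759712661476}{4241265625} \approx 3008.5$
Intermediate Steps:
$x = \frac{2}{11} \approx 0.18182$
$c{\left(V \right)} = -9 + \frac{1}{V + \frac{4}{V}}$
$\left(-46 + c{\left(Z{\left(q{\left(-2 \right)},x \right)} \right)}\right)^{2} = \left(-46 + \frac{-36 + \left(-1 + \frac{2}{11}\right)^{2} - 9 \left(\left(-1 + \frac{2}{11}\right)^{2}\right)^{2}}{4 + \left(\left(-1 + \frac{2}{11}\right)^{2}\right)^{2}}\right)^{2} = \left(-46 + \frac{-36 + \left(- \frac{9}{11}\right)^{2} - 9 \left(\left(- \frac{9}{11}\right)^{2}\right)^{2}}{4 + \left(\left(- \frac{9}{11}\right)^{2}\right)^{2}}\right)^{2} = \left(-46 + \frac{-36 + \frac{81}{121} - 9 \left(\frac{81}{121}\right)^{2}}{4 + \left(\frac{81}{121}\right)^{2}}\right)^{2} = \left(-46 + \frac{-36 + \frac{81}{121} - \frac{59049}{14641}}{4 + \frac{6561}{14641}}\right)^{2} = \left(-46 + \frac{-36 + \frac{81}{121} - \frac{59049}{14641}}{\frac{65125}{14641}}\right)^{2} = \left(-46 + \frac{14641}{65125} \left(- \frac{576324}{14641}\right)\right)^{2} = \left(-46 - \frac{576324}{65125}\right)^{2} = \left(- \frac{3572074}{65125}\right)^{2} = \frac{12759712661476}{4241265625}$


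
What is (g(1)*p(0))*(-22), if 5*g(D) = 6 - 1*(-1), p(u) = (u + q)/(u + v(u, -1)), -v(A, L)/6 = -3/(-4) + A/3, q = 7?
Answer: 2156/45 ≈ 47.911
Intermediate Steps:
v(A, L) = -9/2 - 2*A (v(A, L) = -6*(-3/(-4) + A/3) = -6*(-3*(-1/4) + A*(1/3)) = -6*(3/4 + A/3) = -9/2 - 2*A)
p(u) = (7 + u)/(-9/2 - u) (p(u) = (u + 7)/(u + (-9/2 - 2*u)) = (7 + u)/(-9/2 - u))
g(D) = 7/5 (g(D) = (6 - 1*(-1))/5 = (6 + 1)/5 = (1/5)*7 = 7/5)
(g(1)*p(0))*(-22) = (7*(2*(7 + 0)/(-9 - 2*0))/5)*(-22) = (7*(2*7/(-9 + 0))/5)*(-22) = (7*(2*7/(-9))/5)*(-22) = (7*(2*(-1/9)*7)/5)*(-22) = ((7/5)*(-14/9))*(-22) = -98/45*(-22) = 2156/45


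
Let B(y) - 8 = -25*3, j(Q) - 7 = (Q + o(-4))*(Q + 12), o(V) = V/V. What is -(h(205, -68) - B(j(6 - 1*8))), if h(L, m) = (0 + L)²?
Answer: -42092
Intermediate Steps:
o(V) = 1
h(L, m) = L²
j(Q) = 7 + (1 + Q)*(12 + Q) (j(Q) = 7 + (Q + 1)*(Q + 12) = 7 + (1 + Q)*(12 + Q))
B(y) = -67 (B(y) = 8 - 25*3 = 8 - 75 = -67)
-(h(205, -68) - B(j(6 - 1*8))) = -(205² - 1*(-67)) = -(42025 + 67) = -1*42092 = -42092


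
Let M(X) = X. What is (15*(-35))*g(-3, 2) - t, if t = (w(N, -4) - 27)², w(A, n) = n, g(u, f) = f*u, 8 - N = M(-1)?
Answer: 2189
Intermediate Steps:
N = 9 (N = 8 - 1*(-1) = 8 + 1 = 9)
t = 961 (t = (-4 - 27)² = (-31)² = 961)
(15*(-35))*g(-3, 2) - t = (15*(-35))*(2*(-3)) - 1*961 = -525*(-6) - 961 = 3150 - 961 = 2189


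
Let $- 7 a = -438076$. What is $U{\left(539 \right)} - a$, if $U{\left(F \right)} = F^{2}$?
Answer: $\frac{1595571}{7} \approx 2.2794 \cdot 10^{5}$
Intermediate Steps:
$a = \frac{438076}{7}$ ($a = \left(- \frac{1}{7}\right) \left(-438076\right) = \frac{438076}{7} \approx 62582.0$)
$U{\left(539 \right)} - a = 539^{2} - \frac{438076}{7} = 290521 - \frac{438076}{7} = \frac{1595571}{7}$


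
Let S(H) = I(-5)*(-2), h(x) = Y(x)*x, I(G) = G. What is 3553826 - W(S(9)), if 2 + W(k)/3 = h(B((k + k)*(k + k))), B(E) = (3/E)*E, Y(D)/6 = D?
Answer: 3553670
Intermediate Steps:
Y(D) = 6*D
B(E) = 3
h(x) = 6*x² (h(x) = (6*x)*x = 6*x²)
S(H) = 10 (S(H) = -5*(-2) = 10)
W(k) = 156 (W(k) = -6 + 3*(6*3²) = -6 + 3*(6*9) = -6 + 3*54 = -6 + 162 = 156)
3553826 - W(S(9)) = 3553826 - 1*156 = 3553826 - 156 = 3553670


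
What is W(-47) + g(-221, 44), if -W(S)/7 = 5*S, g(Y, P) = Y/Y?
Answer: 1646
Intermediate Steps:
g(Y, P) = 1
W(S) = -35*S
W(-47) + g(-221, 44) = -35*(-47) + 1 = 1645 + 1 = 1646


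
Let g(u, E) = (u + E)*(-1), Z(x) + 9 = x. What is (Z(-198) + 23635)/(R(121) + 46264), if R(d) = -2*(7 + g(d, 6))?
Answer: 5857/11626 ≈ 0.50378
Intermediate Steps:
Z(x) = -9 + x
g(u, E) = -E - u (g(u, E) = (E + u)*(-1) = -E - u)
R(d) = -2 + 2*d (R(d) = -2*(7 + (-1*6 - d)) = -2*(7 + (-6 - d)) = -2*(1 - d) = -2 + 2*d)
(Z(-198) + 23635)/(R(121) + 46264) = ((-9 - 198) + 23635)/((-2 + 2*121) + 46264) = (-207 + 23635)/((-2 + 242) + 46264) = 23428/(240 + 46264) = 23428/46504 = 23428*(1/46504) = 5857/11626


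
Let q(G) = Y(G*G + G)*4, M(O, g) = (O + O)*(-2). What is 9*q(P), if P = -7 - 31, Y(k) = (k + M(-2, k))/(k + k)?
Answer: 12726/703 ≈ 18.102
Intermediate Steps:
M(O, g) = -4*O (M(O, g) = (2*O)*(-2) = -4*O)
Y(k) = (8 + k)/(2*k) (Y(k) = (k - 4*(-2))/(k + k) = (k + 8)/((2*k)) = (8 + k)*(1/(2*k)) = (8 + k)/(2*k))
P = -38
q(G) = 2*(8 + G + G²)/(G + G²) (q(G) = ((8 + (G*G + G))/(2*(G*G + G)))*4 = ((8 + (G² + G))/(2*(G² + G)))*4 = ((8 + (G + G²))/(2*(G + G²)))*4 = ((8 + G + G²)/(2*(G + G²)))*4 = 2*(8 + G + G²)/(G + G²))
9*q(P) = 9*(2*(8 - 38*(1 - 38))/(-38*(1 - 38))) = 9*(2*(-1/38)*(8 - 38*(-37))/(-37)) = 9*(2*(-1/38)*(-1/37)*(8 + 1406)) = 9*(2*(-1/38)*(-1/37)*1414) = 9*(1414/703) = 12726/703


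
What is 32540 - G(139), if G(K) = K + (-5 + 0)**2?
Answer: 32376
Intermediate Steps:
G(K) = 25 + K (G(K) = K + (-5)**2 = K + 25 = 25 + K)
32540 - G(139) = 32540 - (25 + 139) = 32540 - 1*164 = 32540 - 164 = 32376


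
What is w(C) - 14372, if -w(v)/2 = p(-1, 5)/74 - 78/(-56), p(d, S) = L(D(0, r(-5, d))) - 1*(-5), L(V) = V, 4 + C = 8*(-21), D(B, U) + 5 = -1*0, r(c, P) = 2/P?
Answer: -201247/14 ≈ -14375.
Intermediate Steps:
D(B, U) = -5 (D(B, U) = -5 - 1*0 = -5 + 0 = -5)
C = -172 (C = -4 + 8*(-21) = -4 - 168 = -172)
p(d, S) = 0 (p(d, S) = -5 - 1*(-5) = -5 + 5 = 0)
w(v) = -39/14 (w(v) = -2*(0/74 - 78/(-56)) = -2*(0*(1/74) - 78*(-1/56)) = -2*(0 + 39/28) = -2*39/28 = -39/14)
w(C) - 14372 = -39/14 - 14372 = -201247/14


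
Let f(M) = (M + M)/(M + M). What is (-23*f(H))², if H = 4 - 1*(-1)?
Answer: 529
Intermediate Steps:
H = 5 (H = 4 + 1 = 5)
f(M) = 1 (f(M) = (2*M)/((2*M)) = (2*M)*(1/(2*M)) = 1)
(-23*f(H))² = (-23*1)² = (-23)² = 529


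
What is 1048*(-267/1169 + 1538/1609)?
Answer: 1433998312/1880921 ≈ 762.39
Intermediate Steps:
1048*(-267/1169 + 1538/1609) = 1048*(1368319/1880921) = 1433998312/1880921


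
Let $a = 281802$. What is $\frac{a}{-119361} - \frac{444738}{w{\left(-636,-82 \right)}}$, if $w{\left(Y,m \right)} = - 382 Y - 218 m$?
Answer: $- \frac{21097704079}{5188781818} \approx -4.066$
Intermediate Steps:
$\frac{a}{-119361} - \frac{444738}{w{\left(-636,-82 \right)}} = \frac{281802}{-119361} - \frac{444738}{\left(-382\right) \left(-636\right) - -17876} = 281802 \left(- \frac{1}{119361}\right) - \frac{444738}{242952 + 17876} = - \frac{93934}{39787} - \frac{444738}{260828} = - \frac{93934}{39787} - \frac{222369}{130414} = - \frac{21097704079}{5188781818}$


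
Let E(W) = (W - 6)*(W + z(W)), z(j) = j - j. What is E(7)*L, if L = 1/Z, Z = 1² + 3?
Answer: 7/4 ≈ 1.7500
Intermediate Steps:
Z = 4 (Z = 1 + 3 = 4)
L = ¼ (L = 1/4 = ¼ ≈ 0.25000)
z(j) = 0
E(W) = W*(-6 + W) (E(W) = (W - 6)*(W + 0) = (-6 + W)*W = W*(-6 + W))
E(7)*L = (7*(-6 + 7))*(¼) = (7*1)*(¼) = 7*(¼) = 7/4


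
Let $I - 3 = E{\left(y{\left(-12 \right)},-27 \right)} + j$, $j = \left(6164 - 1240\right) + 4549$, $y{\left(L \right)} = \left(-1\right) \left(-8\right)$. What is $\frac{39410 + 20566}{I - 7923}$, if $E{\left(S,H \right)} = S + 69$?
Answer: $\frac{29988}{815} \approx 36.795$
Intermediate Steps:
$y{\left(L \right)} = 8$
$E{\left(S,H \right)} = 69 + S$
$j = 9473$ ($j = 4924 + 4549 = 9473$)
$I = 9553$ ($I = 3 + \left(\left(69 + 8\right) + 9473\right) = 3 + \left(77 + 9473\right) = 3 + 9550 = 9553$)
$\frac{39410 + 20566}{I - 7923} = \frac{39410 + 20566}{9553 - 7923} = \frac{59976}{1630} = 59976 \cdot \frac{1}{1630} = \frac{29988}{815}$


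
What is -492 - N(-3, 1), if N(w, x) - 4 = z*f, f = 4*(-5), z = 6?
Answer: -376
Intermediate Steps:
f = -20
N(w, x) = -116 (N(w, x) = 4 + 6*(-20) = 4 - 120 = -116)
-492 - N(-3, 1) = -492 - 1*(-116) = -492 + 116 = -376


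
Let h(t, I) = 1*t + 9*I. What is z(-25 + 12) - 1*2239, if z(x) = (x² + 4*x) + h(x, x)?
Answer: -2252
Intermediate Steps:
h(t, I) = t + 9*I
z(x) = x² + 14*x (z(x) = (x² + 4*x) + (x + 9*x) = (x² + 4*x) + 10*x = x² + 14*x)
z(-25 + 12) - 1*2239 = (-25 + 12)*(14 + (-25 + 12)) - 1*2239 = -13*(14 - 13) - 2239 = -13*1 - 2239 = -13 - 2239 = -2252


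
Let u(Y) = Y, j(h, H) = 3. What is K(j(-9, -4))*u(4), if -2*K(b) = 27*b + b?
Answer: -168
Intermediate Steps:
K(b) = -14*b (K(b) = -(27*b + b)/2 = -14*b)
K(j(-9, -4))*u(4) = -14*3*4 = -42*4 = -168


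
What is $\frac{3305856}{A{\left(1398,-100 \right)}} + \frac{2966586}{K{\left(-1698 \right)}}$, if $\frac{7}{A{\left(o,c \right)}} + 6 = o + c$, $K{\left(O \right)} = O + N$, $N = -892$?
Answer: $\frac{21355789671}{35} \approx 6.1017 \cdot 10^{8}$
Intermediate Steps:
$K{\left(O \right)} = -892 + O$ ($K{\left(O \right)} = O - 892 = -892 + O$)
$A{\left(o,c \right)} = \frac{7}{-6 + c + o}$ ($A{\left(o,c \right)} = \frac{7}{-6 + \left(o + c\right)} = \frac{7}{-6 + \left(c + o\right)} = \frac{7}{-6 + c + o}$)
$\frac{3305856}{A{\left(1398,-100 \right)}} + \frac{2966586}{K{\left(-1698 \right)}} = \frac{3305856}{7 \frac{1}{-6 - 100 + 1398}} + \frac{2966586}{-892 - 1698} = \frac{3305856}{7 \cdot \frac{1}{1292}} + \frac{2966586}{-2590} = \frac{3305856}{7 \cdot \frac{1}{1292}} + 2966586 \left(- \frac{1}{2590}\right) = \frac{3305856}{\frac{7}{1292}} - \frac{5727}{5} = 3305856 \cdot \frac{1292}{7} - \frac{5727}{5} = \frac{4271165952}{7} - \frac{5727}{5} = \frac{21355789671}{35}$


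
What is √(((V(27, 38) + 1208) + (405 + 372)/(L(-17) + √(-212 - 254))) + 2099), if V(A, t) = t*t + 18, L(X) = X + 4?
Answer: √((61220 - 4769*I*√466)/(13 - I*√466)) ≈ 68.943 - 0.1916*I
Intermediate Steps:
L(X) = 4 + X
V(A, t) = 18 + t² (V(A, t) = t² + 18 = 18 + t²)
√(((V(27, 38) + 1208) + (405 + 372)/(L(-17) + √(-212 - 254))) + 2099) = √((((18 + 38²) + 1208) + (405 + 372)/((4 - 17) + √(-212 - 254))) + 2099) = √((((18 + 1444) + 1208) + 777/(-13 + √(-466))) + 2099) = √(((1462 + 1208) + 777/(-13 + I*√466)) + 2099) = √((2670 + 777/(-13 + I*√466)) + 2099) = √(4769 + 777/(-13 + I*√466))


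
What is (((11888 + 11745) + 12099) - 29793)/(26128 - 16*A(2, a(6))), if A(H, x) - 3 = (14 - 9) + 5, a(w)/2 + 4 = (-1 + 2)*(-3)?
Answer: 5939/25920 ≈ 0.22913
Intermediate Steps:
a(w) = -14 (a(w) = -8 + 2*((-1 + 2)*(-3)) = -8 + 2*(1*(-3)) = -8 + 2*(-3) = -8 - 6 = -14)
A(H, x) = 13 (A(H, x) = 3 + ((14 - 9) + 5) = 3 + (5 + 5) = 3 + 10 = 13)
(((11888 + 11745) + 12099) - 29793)/(26128 - 16*A(2, a(6))) = (((11888 + 11745) + 12099) - 29793)/(26128 - 16*13) = ((23633 + 12099) - 29793)/(26128 - 208) = (35732 - 29793)/25920 = 5939*(1/25920) = 5939/25920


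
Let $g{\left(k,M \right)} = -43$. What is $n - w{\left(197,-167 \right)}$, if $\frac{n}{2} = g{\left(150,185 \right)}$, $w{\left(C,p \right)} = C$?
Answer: $-283$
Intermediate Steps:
$n = -86$ ($n = 2 \left(-43\right) = -86$)
$n - w{\left(197,-167 \right)} = -86 - 197 = -283$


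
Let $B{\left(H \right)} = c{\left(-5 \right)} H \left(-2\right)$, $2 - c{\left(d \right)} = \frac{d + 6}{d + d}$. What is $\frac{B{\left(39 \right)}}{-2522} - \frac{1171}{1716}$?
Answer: $- \frac{513881}{832260} \approx -0.61745$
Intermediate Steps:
$c{\left(d \right)} = 2 - \frac{6 + d}{2 d}$ ($c{\left(d \right)} = 2 - \frac{d + 6}{d + d} = 2 - \frac{6 + d}{2 d}$)
$B{\left(H \right)} = - \frac{21 H}{5}$ ($B{\left(H \right)} = \left(\frac{3}{2} - \frac{3}{-5}\right) H \left(-2\right) = \left(\frac{3}{2} - - \frac{3}{5}\right) H \left(-2\right) = \left(\frac{3}{2} + \frac{3}{5}\right) H \left(-2\right) = \frac{21 H}{10} \left(-2\right) = - \frac{21 H}{5}$)
$\frac{B{\left(39 \right)}}{-2522} - \frac{1171}{1716} = \frac{\left(- \frac{21}{5}\right) 39}{-2522} - \frac{1171}{1716} = \left(- \frac{819}{5}\right) \left(- \frac{1}{2522}\right) - \frac{1171}{1716} = \frac{63}{970} - \frac{1171}{1716} = - \frac{513881}{832260}$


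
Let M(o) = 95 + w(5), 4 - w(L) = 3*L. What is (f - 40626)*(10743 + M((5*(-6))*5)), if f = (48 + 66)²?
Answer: -299150010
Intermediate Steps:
w(L) = 4 - 3*L
f = 12996 (f = 114² = 12996)
M(o) = 84 (M(o) = 95 + (4 - 3*5) = 95 + (4 - 15) = 95 - 11 = 84)
(f - 40626)*(10743 + M((5*(-6))*5)) = (12996 - 40626)*(10743 + 84) = -27630*10827 = -299150010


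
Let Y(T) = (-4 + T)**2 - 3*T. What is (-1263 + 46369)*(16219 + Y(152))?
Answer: 1699007702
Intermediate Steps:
(-1263 + 46369)*(16219 + Y(152)) = (-1263 + 46369)*(16219 + ((-4 + 152)**2 - 3*152)) = 45106*(16219 + (148**2 - 456)) = 45106*(16219 + (21904 - 456)) = 45106*(16219 + 21448) = 45106*37667 = 1699007702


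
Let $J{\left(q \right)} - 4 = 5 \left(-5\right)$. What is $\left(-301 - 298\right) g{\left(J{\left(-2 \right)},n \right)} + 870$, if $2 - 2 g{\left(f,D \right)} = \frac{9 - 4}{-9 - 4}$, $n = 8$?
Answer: $\frac{4051}{26} \approx 155.81$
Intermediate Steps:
$J{\left(q \right)} = -21$ ($J{\left(q \right)} = 4 + 5 \left(-5\right) = 4 - 25 = -21$)
$g{\left(f,D \right)} = \frac{31}{26}$ ($g{\left(f,D \right)} = 1 - \frac{\left(9 - 4\right) \frac{1}{-9 - 4}}{2} = 1 - \frac{5 \frac{1}{-13}}{2} = 1 - \frac{5 \left(- \frac{1}{13}\right)}{2} = 1 - - \frac{5}{26} = 1 + \frac{5}{26} = \frac{31}{26}$)
$\left(-301 - 298\right) g{\left(J{\left(-2 \right)},n \right)} + 870 = \left(-301 - 298\right) \frac{31}{26} + 870 = \left(-599\right) \frac{31}{26} + 870 = - \frac{18569}{26} + 870 = \frac{4051}{26}$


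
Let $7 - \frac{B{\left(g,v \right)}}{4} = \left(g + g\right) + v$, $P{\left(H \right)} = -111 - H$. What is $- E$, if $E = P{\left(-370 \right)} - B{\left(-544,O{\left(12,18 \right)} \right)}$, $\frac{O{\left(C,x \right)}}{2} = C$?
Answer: $4025$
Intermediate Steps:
$O{\left(C,x \right)} = 2 C$
$B{\left(g,v \right)} = 28 - 8 g - 4 v$ ($B{\left(g,v \right)} = 28 - 4 \left(\left(g + g\right) + v\right) = 28 - 4 \left(2 g + v\right) = 28 - 4 \left(v + 2 g\right) = 28 - \left(4 v + 8 g\right) = 28 - 8 g - 4 v$)
$E = -4025$ ($E = \left(-111 - -370\right) - \left(28 - -4352 - 4 \cdot 2 \cdot 12\right) = \left(-111 + 370\right) - \left(28 + 4352 - 96\right) = 259 - \left(28 + 4352 - 96\right) = 259 - 4284 = -4025$)
$- E = \left(-1\right) \left(-4025\right) = 4025$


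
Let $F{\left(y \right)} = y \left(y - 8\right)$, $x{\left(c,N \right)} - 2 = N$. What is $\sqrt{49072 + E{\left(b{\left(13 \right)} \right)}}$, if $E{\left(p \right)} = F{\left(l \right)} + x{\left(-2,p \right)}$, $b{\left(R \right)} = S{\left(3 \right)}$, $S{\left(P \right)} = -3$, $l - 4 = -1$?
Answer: $4 \sqrt{3066} \approx 221.49$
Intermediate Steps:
$l = 3$ ($l = 4 - 1 = 3$)
$x{\left(c,N \right)} = 2 + N$
$b{\left(R \right)} = -3$
$F{\left(y \right)} = y \left(-8 + y\right)$
$E{\left(p \right)} = -13 + p$ ($E{\left(p \right)} = 3 \left(-8 + 3\right) + \left(2 + p\right) = 3 \left(-5\right) + \left(2 + p\right) = -15 + \left(2 + p\right) = -13 + p$)
$\sqrt{49072 + E{\left(b{\left(13 \right)} \right)}} = \sqrt{49072 - 16} = \sqrt{49056} = 4 \sqrt{3066}$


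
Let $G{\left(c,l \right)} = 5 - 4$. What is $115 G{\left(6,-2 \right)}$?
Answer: $115$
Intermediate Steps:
$G{\left(c,l \right)} = 1$ ($G{\left(c,l \right)} = 5 - 4 = 1$)
$115 G{\left(6,-2 \right)} = 115 \cdot 1 = 115$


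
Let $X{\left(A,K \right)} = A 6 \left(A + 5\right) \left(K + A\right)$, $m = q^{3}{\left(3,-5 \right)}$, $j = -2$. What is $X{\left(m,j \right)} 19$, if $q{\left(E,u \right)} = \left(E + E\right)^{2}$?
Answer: $11578579466570496$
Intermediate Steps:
$q{\left(E,u \right)} = 4 E^{2}$ ($q{\left(E,u \right)} = \left(2 E\right)^{2} = 4 E^{2}$)
$m = 46656$ ($m = \left(4 \cdot 3^{2}\right)^{3} = \left(4 \cdot 9\right)^{3} = 36^{3} = 46656$)
$X{\left(A,K \right)} = 6 A \left(5 + A\right) \left(A + K\right)$
$X{\left(m,j \right)} 19 = 6 \cdot 46656 \left(46656^{2} + 5 \cdot 46656 + 5 \left(-2\right) + 46656 \left(-2\right)\right) 19 = 6 \cdot 46656 \left(2176782336 + 233280 - 10 - 93312\right) 19 = 6 \cdot 46656 \cdot 2176922294 \cdot 19 = 609398919293184 \cdot 19 = 11578579466570496$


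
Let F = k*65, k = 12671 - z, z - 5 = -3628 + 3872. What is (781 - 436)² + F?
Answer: 926455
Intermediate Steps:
z = 249 (z = 5 + (-3628 + 3872) = 5 + 244 = 249)
k = 12422 (k = 12671 - 1*249 = 12671 - 249 = 12422)
F = 807430 (F = 12422*65 = 807430)
(781 - 436)² + F = (781 - 436)² + 807430 = 345² + 807430 = 119025 + 807430 = 926455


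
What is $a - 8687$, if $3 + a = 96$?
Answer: $-8594$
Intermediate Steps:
$a = 93$ ($a = -3 + 96 = 93$)
$a - 8687 = 93 - 8687 = -8594$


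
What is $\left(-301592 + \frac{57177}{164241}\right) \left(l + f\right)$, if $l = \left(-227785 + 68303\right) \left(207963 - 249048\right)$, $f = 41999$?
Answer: $- \frac{36062525330323672295}{18249} \approx -1.9761 \cdot 10^{15}$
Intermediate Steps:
$l = 6552317970$ ($l = \left(-159482\right) \left(-41085\right) = 6552317970$)
$\left(-301592 + \frac{57177}{164241}\right) \left(l + f\right) = \left(-301592 + \frac{57177}{164241}\right) \left(6552317970 + 41999\right) = \left(-301592 + 57177 \cdot \frac{1}{164241}\right) 6552359969 = \left(-301592 + \frac{6353}{18249}\right) 6552359969 = \left(- \frac{5503746055}{18249}\right) 6552359969 = - \frac{36062525330323672295}{18249}$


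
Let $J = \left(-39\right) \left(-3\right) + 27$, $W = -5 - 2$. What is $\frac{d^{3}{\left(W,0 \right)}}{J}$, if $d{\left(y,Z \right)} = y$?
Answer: $- \frac{343}{144} \approx -2.3819$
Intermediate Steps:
$W = -7$
$J = 144$ ($J = 117 + 27 = 144$)
$\frac{d^{3}{\left(W,0 \right)}}{J} = \frac{\left(-7\right)^{3}}{144} = \left(-343\right) \frac{1}{144} = - \frac{343}{144}$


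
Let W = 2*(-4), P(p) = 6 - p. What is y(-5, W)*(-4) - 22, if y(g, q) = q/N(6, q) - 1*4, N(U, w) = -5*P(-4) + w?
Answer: -190/29 ≈ -6.5517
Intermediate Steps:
W = -8
N(U, w) = -50 + w (N(U, w) = -5*(6 - 1*(-4)) + w = -5*(6 + 4) + w = -5*10 + w = -50 + w)
y(g, q) = -4 + q/(-50 + q) (y(g, q) = q/(-50 + q) - 1*4 = q/(-50 + q) - 4 = -4 + q/(-50 + q))
y(-5, W)*(-4) - 22 = ((200 - 3*(-8))/(-50 - 8))*(-4) - 22 = ((200 + 24)/(-58))*(-4) - 22 = -1/58*224*(-4) - 22 = -112/29*(-4) - 22 = 448/29 - 22 = -190/29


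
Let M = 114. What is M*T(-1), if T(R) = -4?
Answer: -456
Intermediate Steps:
M*T(-1) = 114*(-4) = -456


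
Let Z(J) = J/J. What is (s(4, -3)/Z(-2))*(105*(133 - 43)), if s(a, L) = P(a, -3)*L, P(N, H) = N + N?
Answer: -226800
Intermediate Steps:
P(N, H) = 2*N
s(a, L) = 2*L*a (s(a, L) = (2*a)*L = 2*L*a)
Z(J) = 1
(s(4, -3)/Z(-2))*(105*(133 - 43)) = ((2*(-3)*4)/1)*(105*(133 - 43)) = (-24*1)*(105*90) = -24*9450 = -226800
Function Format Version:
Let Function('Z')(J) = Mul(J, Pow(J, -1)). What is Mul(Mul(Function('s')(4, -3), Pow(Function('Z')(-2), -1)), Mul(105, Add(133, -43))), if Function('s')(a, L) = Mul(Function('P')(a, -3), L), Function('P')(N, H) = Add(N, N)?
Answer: -226800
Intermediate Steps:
Function('P')(N, H) = Mul(2, N)
Function('s')(a, L) = Mul(2, L, a) (Function('s')(a, L) = Mul(Mul(2, a), L) = Mul(2, L, a))
Function('Z')(J) = 1
Mul(Mul(Function('s')(4, -3), Pow(Function('Z')(-2), -1)), Mul(105, Add(133, -43))) = Mul(Mul(Mul(2, -3, 4), Pow(1, -1)), Mul(105, Add(133, -43))) = Mul(Mul(-24, 1), Mul(105, 90)) = Mul(-24, 9450) = -226800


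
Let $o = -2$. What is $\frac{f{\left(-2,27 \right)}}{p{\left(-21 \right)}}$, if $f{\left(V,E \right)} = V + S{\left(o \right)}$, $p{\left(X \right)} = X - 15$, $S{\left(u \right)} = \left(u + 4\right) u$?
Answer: $\frac{1}{6} \approx 0.16667$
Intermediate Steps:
$S{\left(u \right)} = u \left(4 + u\right)$ ($S{\left(u \right)} = \left(4 + u\right) u = u \left(4 + u\right)$)
$p{\left(X \right)} = -15 + X$
$f{\left(V,E \right)} = -4 + V$ ($f{\left(V,E \right)} = V - 2 \left(4 - 2\right) = V - 4 = -4 + V$)
$\frac{f{\left(-2,27 \right)}}{p{\left(-21 \right)}} = \frac{-4 - 2}{-15 - 21} = - \frac{6}{-36} = \left(-6\right) \left(- \frac{1}{36}\right) = \frac{1}{6}$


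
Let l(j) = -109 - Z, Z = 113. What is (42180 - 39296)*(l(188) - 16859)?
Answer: -49261604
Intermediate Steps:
l(j) = -222 (l(j) = -109 - 1*113 = -109 - 113 = -222)
(42180 - 39296)*(l(188) - 16859) = (42180 - 39296)*(-222 - 16859) = 2884*(-17081) = -49261604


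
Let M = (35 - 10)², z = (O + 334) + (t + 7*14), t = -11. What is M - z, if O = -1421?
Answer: 1625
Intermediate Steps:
z = -1000 (z = (-1421 + 334) + (-11 + 7*14) = -1087 + (-11 + 98) = -1087 + 87 = -1000)
M = 625 (M = 25² = 625)
M - z = 625 - 1*(-1000) = 625 + 1000 = 1625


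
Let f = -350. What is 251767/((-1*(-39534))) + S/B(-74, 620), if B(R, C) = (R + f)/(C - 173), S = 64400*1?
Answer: -142243825249/2095302 ≈ -67887.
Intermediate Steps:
S = 64400
B(R, C) = (-350 + R)/(-173 + C) (B(R, C) = (R - 350)/(C - 173) = (-350 + R)/(-173 + C))
251767/((-1*(-39534))) + S/B(-74, 620) = 251767/((-1*(-39534))) + 64400/(((-350 - 74)/(-173 + 620))) = 251767/39534 + 64400/((-424/447)) = 251767*(1/39534) + 64400/(((1/447)*(-424))) = 251767/39534 + 64400/(-424/447) = 251767/39534 + 64400*(-447/424) = 251767/39534 - 3598350/53 = -142243825249/2095302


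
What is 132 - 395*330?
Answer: -130218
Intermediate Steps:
132 - 395*330 = 132 - 130350 = -130218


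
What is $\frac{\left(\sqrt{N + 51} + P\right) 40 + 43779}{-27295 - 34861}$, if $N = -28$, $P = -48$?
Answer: $- \frac{41859}{62156} - \frac{10 \sqrt{23}}{15539} \approx -0.67654$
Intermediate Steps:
$\frac{\left(\sqrt{N + 51} + P\right) 40 + 43779}{-27295 - 34861} = \frac{\left(\sqrt{-28 + 51} - 48\right) 40 + 43779}{-27295 - 34861} = \frac{\left(\sqrt{23} - 48\right) 40 + 43779}{-62156} = \left(\left(-48 + \sqrt{23}\right) 40 + 43779\right) \left(- \frac{1}{62156}\right) = \left(\left(-1920 + 40 \sqrt{23}\right) + 43779\right) \left(- \frac{1}{62156}\right) = \left(41859 + 40 \sqrt{23}\right) \left(- \frac{1}{62156}\right) = - \frac{41859}{62156} - \frac{10 \sqrt{23}}{15539}$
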